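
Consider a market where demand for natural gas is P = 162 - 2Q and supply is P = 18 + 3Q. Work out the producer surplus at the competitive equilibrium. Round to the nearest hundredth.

1244.16

Set 162 - 2Q = 18 + 3Q, which gives 144 = 5Q, so Q* = 28.8 and P* = 162 - 2(28.8) = 104.4.
The supply curve's price intercept is 18, so PS = (1/2)(Q*)(P* - 18) = (1/2)(28.8)(86.4) = 1244.16.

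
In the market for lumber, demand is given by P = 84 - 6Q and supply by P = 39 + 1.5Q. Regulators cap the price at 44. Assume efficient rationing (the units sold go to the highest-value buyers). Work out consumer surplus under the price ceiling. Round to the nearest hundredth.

Free-market equilibrium: 84 - 6Q = 39 + 1.5Q gives Q* = 6, P* = 48.
At the ceiling price 44, quantity supplied is (44 - 39)/1.5 = 3.3333; supply is the short side, so Q = 3.3333 trades at P = 44.
The demand price at Q = 3.3333 is 64. CS is the trapezoid between demand and 44 over [0, 3.3333]: (1/2)[(84 - 44) + (64 - 44)](3.3333) = 100.

100.00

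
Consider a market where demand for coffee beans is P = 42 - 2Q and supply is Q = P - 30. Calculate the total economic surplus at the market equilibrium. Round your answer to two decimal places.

24.00

Rewriting supply in inverse form: P = 30 + Q.
Equilibrium: 42 - 2Q = 30 + Q, so Q* = 4 and P* = 34.
CS = (1/2)(4)(8) = 16 and PS = (1/2)(4)(4) = 8, so total surplus = 24.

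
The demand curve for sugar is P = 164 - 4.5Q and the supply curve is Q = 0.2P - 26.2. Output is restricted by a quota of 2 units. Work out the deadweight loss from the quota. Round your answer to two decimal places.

Rewriting supply in inverse form: P = 131 + 5Q.
Unrestricted equilibrium: Q* = (164 - 131)/(4.5 + 5) = 3.4737.
At Q = 2 the demand price is 164 - 4.5(2) = 155 and the supply price is 131 + 5(2) = 141.
Deadweight loss is the triangle between the curves from 2 to 3.4737: (1/2)(155 - 141)(3.4737 - 2) = 10.3158.

10.32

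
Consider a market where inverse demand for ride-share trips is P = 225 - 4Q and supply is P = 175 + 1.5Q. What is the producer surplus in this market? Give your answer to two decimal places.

Set 225 - 4Q = 175 + 1.5Q, which gives 50 = 5.5Q, so Q* = 9.0909 and P* = 225 - 4(9.0909) = 188.6364.
Producer surplus is the triangle above supply below P*: (1/2)(9.0909)(188.6364 - 175) = (1/2)(9.0909)(13.6364) = 61.9835.

61.98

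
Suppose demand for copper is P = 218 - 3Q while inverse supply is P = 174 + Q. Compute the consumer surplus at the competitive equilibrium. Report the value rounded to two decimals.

Equilibrium: 218 - 3Q = 174 + Q, so Q* = 11 and P* = 185.
CS is the area between the demand curve and P* from 0 to Q*: (1/2)(11)(33) = 181.5.

181.50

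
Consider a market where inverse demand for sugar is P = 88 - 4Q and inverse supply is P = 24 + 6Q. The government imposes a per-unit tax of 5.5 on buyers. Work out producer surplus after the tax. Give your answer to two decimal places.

102.67

Without the tax, 88 - 4Q = 24 + 6Q so Q* = 6.4 and P* = 62.4.
With the tax, buyers' net willingness to pay falls by 5.5: (88 - 5.5) - 4Q = 24 + 6Q, so Q_t = 5.85. Buyers pay P_b = 64.6; sellers receive P_s = P_b - 5.5 = 59.1.
Producer surplus is the triangle above supply below P_s: (1/2)(5.85)(59.1 - 24) = 102.6675.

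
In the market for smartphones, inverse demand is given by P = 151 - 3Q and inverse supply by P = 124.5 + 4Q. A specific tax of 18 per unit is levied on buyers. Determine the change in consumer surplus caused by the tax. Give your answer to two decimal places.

Pre-tax equilibrium: 151 - 3Q = 124.5 + 4Q gives Q* = 3.7857, P* = 139.6429.
A tax on buyers shifts demand down by 18: (151 - 18) - 3Q = 124.5 + 4Q, so Q_t = 1.2143. Buyers pay P_b = 147.3571; sellers receive P_s = P_b - 18 = 129.3571.
CS falls from (1/2)(3.7857)(11.3571) = 21.4974 to (1/2)(1.2143)(3.6429) = 2.2117, a change of -19.2857.

-19.29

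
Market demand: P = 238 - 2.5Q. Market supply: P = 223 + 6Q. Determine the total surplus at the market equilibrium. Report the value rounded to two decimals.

13.24

Equilibrium: 238 - 2.5Q = 223 + 6Q, so Q* = 1.7647 and P* = 233.5882.
CS = (1/2)(1.7647)(4.4118) = 3.8927 and PS = (1/2)(1.7647)(10.5882) = 9.3426, so total surplus = 13.2353.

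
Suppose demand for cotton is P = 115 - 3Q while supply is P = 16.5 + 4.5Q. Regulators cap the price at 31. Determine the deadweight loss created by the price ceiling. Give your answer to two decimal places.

Free-market equilibrium: 115 - 3Q = 16.5 + 4.5Q gives Q* = 13.1333, P* = 75.6.
At the ceiling price 31, quantity supplied is (31 - 16.5)/4.5 = 3.2222; supply is the short side, so Q = 3.2222 trades at P = 31.
The lost-trades triangle has base Q* - 3.2222 = 9.9111 and height equal to the gap between the curves at Q = 3.2222, which is 105.3333 - 31 = 74.3333. DWL = (1/2)(9.9111)(74.3333) = 368.363.

368.36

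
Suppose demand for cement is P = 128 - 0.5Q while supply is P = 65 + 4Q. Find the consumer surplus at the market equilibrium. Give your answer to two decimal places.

Setting demand equal to supply, 63 = 4.5Q, so Q* = 14 and P* = 121.
CS is the area between the demand curve and P* from 0 to Q*: (1/2)(14)(7) = 49.

49.00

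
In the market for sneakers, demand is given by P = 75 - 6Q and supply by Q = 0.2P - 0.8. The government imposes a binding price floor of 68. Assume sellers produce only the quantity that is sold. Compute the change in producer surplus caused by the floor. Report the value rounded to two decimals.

Rewriting supply in inverse form: P = 4 + 5Q.
Free-market equilibrium: 75 - 6Q = 4 + 5Q gives Q* = 6.4545, P* = 36.2727.
At P = 68, buyers demand (75 - 68)/6 = 1.1667 while sellers would supply more, so the quantity traded is 1.1667 at price 68.
PS goes from (1/2)(6.4545)(32.2727) = 104.1529 to 71.2639 (computed as (68 - 4)(1.1667) - (1/2)(5)(1.1667)^2), a change of -32.889.

-32.89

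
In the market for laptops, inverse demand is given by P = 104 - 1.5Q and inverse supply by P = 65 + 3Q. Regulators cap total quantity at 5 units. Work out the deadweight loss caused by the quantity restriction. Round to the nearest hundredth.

30.25

Without the quota, 104 - 1.5Q = 65 + 3Q gives Q* = 8.6667.
At Q = 5 the demand price is 104 - 1.5(5) = 96.5 and the supply price is 65 + 3(5) = 80.
DWL = (1/2)(gap between curves at 5) x (Q* - 5) = (1/2)(16.5)(3.6667) = 30.25.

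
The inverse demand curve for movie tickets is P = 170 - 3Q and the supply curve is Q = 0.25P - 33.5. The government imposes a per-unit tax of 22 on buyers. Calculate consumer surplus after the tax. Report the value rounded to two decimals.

6.00

Rewriting supply in inverse form: P = 134 + 4Q.
Pre-tax equilibrium: 170 - 3Q = 134 + 4Q gives Q* = 5.1429, P* = 154.5714.
With the tax, buyers' net willingness to pay falls by 22: (170 - 22) - 3Q = 134 + 4Q, so Q_t = 2. Buyers pay P_b = 164; sellers receive P_s = P_b - 22 = 142.
CS = (1/2)(Q_t)(170 - P_b) = (1/2)(2)(6) = 6.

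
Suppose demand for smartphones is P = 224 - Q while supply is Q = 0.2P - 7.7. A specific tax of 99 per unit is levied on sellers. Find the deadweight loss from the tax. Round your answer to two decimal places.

816.75

Rewriting supply in inverse form: P = 38.5 + 5Q.
Pre-tax equilibrium: 224 - Q = 38.5 + 5Q gives Q* = 30.9167, P* = 193.0833.
With the tax, sellers need 99 more per unit: 224 - Q = 38.5 + 5Q + 99, so Q_t = 14.4167. Buyers pay P_b = 209.5833; sellers receive P_s = P_b - 99 = 110.5833.
The welfare triangle lost has base Q* - Q_t = 16.5 and height t = 99, so DWL = (1/2)(16.5)(99) = 816.75.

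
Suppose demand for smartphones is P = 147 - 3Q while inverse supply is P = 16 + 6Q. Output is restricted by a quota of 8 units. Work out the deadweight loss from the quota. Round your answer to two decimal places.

193.39

Unrestricted equilibrium: Q* = (147 - 16)/(3 + 6) = 14.5556.
At Q = 8 the demand price is 147 - 3(8) = 123 and the supply price is 16 + 6(8) = 64.
Deadweight loss is the triangle between the curves from 8 to 14.5556: (1/2)(123 - 64)(14.5556 - 8) = 193.3889.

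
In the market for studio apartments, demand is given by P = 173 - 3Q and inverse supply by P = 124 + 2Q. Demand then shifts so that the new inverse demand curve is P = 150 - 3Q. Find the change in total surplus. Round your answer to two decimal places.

-172.50

Initial equilibrium: Q_0 = 9.8, P_0 = 143.6; CS_0 = (1/2)(9.8)(29.4) = 144.06, PS_0 = (1/2)(9.8)(19.6) = 96.04.
New equilibrium: 150 - 3Q = 124 + 2Q gives Q_1 = 5.2, P_1 = 134.4; CS_1 = 40.56, PS_1 = 27.04.
Change in total surplus = (40.56 + 27.04) - (144.06 + 96.04) = -172.5.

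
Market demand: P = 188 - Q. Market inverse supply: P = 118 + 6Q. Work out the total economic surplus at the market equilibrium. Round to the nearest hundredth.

Equilibrium: 188 - Q = 118 + 6Q, so Q* = 10 and P* = 178.
CS = (1/2)(10)(10) = 50 and PS = (1/2)(10)(60) = 300, so total surplus = 350.

350.00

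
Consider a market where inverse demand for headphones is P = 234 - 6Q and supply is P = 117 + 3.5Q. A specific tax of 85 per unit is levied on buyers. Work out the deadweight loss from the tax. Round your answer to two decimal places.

Pre-tax equilibrium: 234 - 6Q = 117 + 3.5Q gives Q* = 12.3158, P* = 160.1053.
A tax on buyers shifts demand down by 85: (234 - 85) - 6Q = 117 + 3.5Q, so Q_t = 3.3684. Buyers pay P_b = 213.7895; sellers receive P_s = P_b - 85 = 128.7895.
Deadweight loss is the triangle between the curves from Q_t to Q*: (1/2)(12.3158 - 3.3684)(85) = 380.2632.

380.26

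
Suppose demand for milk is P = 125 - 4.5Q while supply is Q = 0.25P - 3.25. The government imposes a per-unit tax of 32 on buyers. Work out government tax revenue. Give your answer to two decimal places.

301.18

Rewriting supply in inverse form: P = 13 + 4Q.
Pre-tax equilibrium: 125 - 4.5Q = 13 + 4Q gives Q* = 13.1765, P* = 65.7059.
With the tax, buyers' net willingness to pay falls by 32: (125 - 32) - 4.5Q = 13 + 4Q, so Q_t = 9.4118. Buyers pay P_b = 82.6471; sellers receive P_s = P_b - 32 = 50.6471.
Revenue is the tax times quantity traded: 32 x 9.4118 = 301.1765.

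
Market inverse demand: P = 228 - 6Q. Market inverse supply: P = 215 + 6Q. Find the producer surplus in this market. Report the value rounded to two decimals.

3.52

Equilibrium: 228 - 6Q = 215 + 6Q, so Q* = 1.0833 and P* = 221.5.
Producer surplus is the triangle above supply below P*: (1/2)(1.0833)(221.5 - 215) = (1/2)(1.0833)(6.5) = 3.5208.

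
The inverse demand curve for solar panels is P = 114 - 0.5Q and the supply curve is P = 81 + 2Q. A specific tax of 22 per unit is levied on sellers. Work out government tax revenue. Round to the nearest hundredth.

96.80

Pre-tax equilibrium: 114 - 0.5Q = 81 + 2Q gives Q* = 13.2, P* = 107.4.
With the tax, sellers need 22 more per unit: 114 - 0.5Q = 81 + 2Q + 22, so Q_t = 4.4. Buyers pay P_b = 111.8; sellers receive P_s = P_b - 22 = 89.8.
Tax revenue = t x Q_t = 22 x 4.4 = 96.8.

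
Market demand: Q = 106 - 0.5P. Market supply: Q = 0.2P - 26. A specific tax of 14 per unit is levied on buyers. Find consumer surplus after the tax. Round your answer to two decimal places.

94.37

Rewriting demand in inverse form: P = 212 - 2Q.
Rewriting supply in inverse form: P = 130 + 5Q.
Without the tax, 212 - 2Q = 130 + 5Q so Q* = 11.7143 and P* = 188.5714.
With the tax, buyers' net willingness to pay falls by 14: (212 - 14) - 2Q = 130 + 5Q, so Q_t = 9.7143. Buyers pay P_b = 192.5714; sellers receive P_s = P_b - 14 = 178.5714.
CS = (1/2)(Q_t)(212 - P_b) = (1/2)(9.7143)(19.4286) = 94.3673.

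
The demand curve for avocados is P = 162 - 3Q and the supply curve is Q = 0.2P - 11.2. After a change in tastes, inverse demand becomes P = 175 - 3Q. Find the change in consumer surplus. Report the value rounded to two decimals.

68.55

Rewriting supply in inverse form: P = 56 + 5Q.
Initial equilibrium: Q_0 = 13.25, P_0 = 122.25; CS_0 = (1/2)(13.25)(39.75) = 263.3438, PS_0 = (1/2)(13.25)(66.25) = 438.9062.
New equilibrium: 175 - 3Q = 56 + 5Q gives Q_1 = 14.875, P_1 = 130.375; CS_1 = 331.8984, PS_1 = 553.1641.
Change in consumer surplus = 331.8984 - 263.3438 = 68.5547.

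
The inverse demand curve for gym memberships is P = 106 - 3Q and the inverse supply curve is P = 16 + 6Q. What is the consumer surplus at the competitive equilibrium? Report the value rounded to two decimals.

150.00

Setting demand equal to supply, 90 = 9Q, so Q* = 10 and P* = 76.
CS is the area between the demand curve and P* from 0 to Q*: (1/2)(10)(30) = 150.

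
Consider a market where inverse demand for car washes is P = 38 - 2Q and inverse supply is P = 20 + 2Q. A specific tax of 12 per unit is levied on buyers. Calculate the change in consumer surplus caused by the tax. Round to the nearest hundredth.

Pre-tax equilibrium: 38 - 2Q = 20 + 2Q gives Q* = 4.5, P* = 29.
A tax on buyers shifts demand down by 12: (38 - 12) - 2Q = 20 + 2Q, so Q_t = 1.5. Buyers pay P_b = 35; sellers receive P_s = P_b - 12 = 23.
CS falls from (1/2)(4.5)(9) = 20.25 to (1/2)(1.5)(3) = 2.25, a change of -18.

-18.00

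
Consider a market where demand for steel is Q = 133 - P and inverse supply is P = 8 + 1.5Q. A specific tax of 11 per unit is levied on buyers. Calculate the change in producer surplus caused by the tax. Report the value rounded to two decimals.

-315.48

Rewriting demand in inverse form: P = 133 - Q.
Pre-tax equilibrium: 133 - Q = 8 + 1.5Q gives Q* = 50, P* = 83.
A tax on buyers shifts demand down by 11: (133 - 11) - Q = 8 + 1.5Q, so Q_t = 45.6. Buyers pay P_b = 87.4; sellers receive P_s = P_b - 11 = 76.4.
PS falls from (1/2)(50)(75) = 1875 to (1/2)(45.6)(68.4) = 1559.52, a change of -315.48.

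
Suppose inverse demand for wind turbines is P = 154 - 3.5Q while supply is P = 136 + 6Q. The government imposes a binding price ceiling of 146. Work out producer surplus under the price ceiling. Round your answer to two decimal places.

8.33

Without the control, 154 - 3.5Q = 136 + 6Q so Q* = 1.8947 and P* = 147.3684.
At the ceiling price 146, quantity supplied is (146 - 136)/6 = 1.6667; supply is the short side, so Q = 1.6667 trades at P = 146.
PS is the triangle above supply below 146: (1/2)(1.6667)(146 - 136) = 8.3333.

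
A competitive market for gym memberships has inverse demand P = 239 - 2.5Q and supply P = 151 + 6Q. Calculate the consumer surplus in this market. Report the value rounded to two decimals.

Equilibrium: 239 - 2.5Q = 151 + 6Q, so Q* = 10.3529 and P* = 213.1176.
CS is the area between the demand curve and P* from 0 to Q*: (1/2)(10.3529)(25.8824) = 133.9792.

133.98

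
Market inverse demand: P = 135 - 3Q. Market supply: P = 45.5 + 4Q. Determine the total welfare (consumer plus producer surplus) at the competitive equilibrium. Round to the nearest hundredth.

Equilibrium: 135 - 3Q = 45.5 + 4Q, so Q* = 12.7857 and P* = 96.6429.
CS = (1/2)(12.7857)(38.3571) = 245.2117 and PS = (1/2)(12.7857)(51.1429) = 326.949, so total surplus = 572.1607.

572.16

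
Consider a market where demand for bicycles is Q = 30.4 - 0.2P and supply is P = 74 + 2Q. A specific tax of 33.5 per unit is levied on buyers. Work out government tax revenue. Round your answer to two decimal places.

Rewriting demand in inverse form: P = 152 - 5Q.
Without the tax, 152 - 5Q = 74 + 2Q so Q* = 11.1429 and P* = 96.2857.
With the tax, buyers' net willingness to pay falls by 33.5: (152 - 33.5) - 5Q = 74 + 2Q, so Q_t = 6.3571. Buyers pay P_b = 120.2143; sellers receive P_s = P_b - 33.5 = 86.7143.
Tax revenue = t x Q_t = 33.5 x 6.3571 = 212.9643.

212.96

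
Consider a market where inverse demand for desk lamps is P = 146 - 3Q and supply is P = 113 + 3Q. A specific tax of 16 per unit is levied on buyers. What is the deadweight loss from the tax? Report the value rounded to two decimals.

21.33

Pre-tax equilibrium: 146 - 3Q = 113 + 3Q gives Q* = 5.5, P* = 129.5.
With the tax, buyers' net willingness to pay falls by 16: (146 - 16) - 3Q = 113 + 3Q, so Q_t = 2.8333. Buyers pay P_b = 137.5; sellers receive P_s = P_b - 16 = 121.5.
Deadweight loss is the triangle between the curves from Q_t to Q*: (1/2)(5.5 - 2.8333)(16) = 21.3333.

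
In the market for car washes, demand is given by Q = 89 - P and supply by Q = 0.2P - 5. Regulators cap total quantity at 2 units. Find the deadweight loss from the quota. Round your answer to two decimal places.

Rewriting demand in inverse form: P = 89 - Q.
Rewriting supply in inverse form: P = 25 + 5Q.
Without the quota, 89 - Q = 25 + 5Q gives Q* = 10.6667.
At Q = 2 the demand price is 89 - (2) = 87 and the supply price is 25 + 5(2) = 35.
DWL = (1/2)(gap between curves at 2) x (Q* - 2) = (1/2)(52)(8.6667) = 225.3333.

225.33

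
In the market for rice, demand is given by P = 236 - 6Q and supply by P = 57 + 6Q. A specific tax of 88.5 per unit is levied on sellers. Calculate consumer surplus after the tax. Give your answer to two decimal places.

170.63

Without the tax, 236 - 6Q = 57 + 6Q so Q* = 14.9167 and P* = 146.5.
A tax on sellers shifts supply up by 88.5: 236 - 6Q = 57 + 6Q + 88.5, so Q_t = 7.5417. Buyers pay P_b = 190.75; sellers receive P_s = P_b - 88.5 = 102.25.
CS = (1/2)(Q_t)(236 - P_b) = (1/2)(7.5417)(45.25) = 170.6302.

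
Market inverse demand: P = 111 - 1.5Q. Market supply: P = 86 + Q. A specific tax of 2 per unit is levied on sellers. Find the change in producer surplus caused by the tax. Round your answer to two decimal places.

-7.68

Without the tax, 111 - 1.5Q = 86 + Q so Q* = 10 and P* = 96.
With the tax, sellers need 2 more per unit: 111 - 1.5Q = 86 + Q + 2, so Q_t = 9.2. Buyers pay P_b = 97.2; sellers receive P_s = P_b - 2 = 95.2.
Producers lose the trapezoid between P_s and P* out to Q_t plus the triangle from Q_t to Q*: change in PS = 42.32 - 50 = -7.68.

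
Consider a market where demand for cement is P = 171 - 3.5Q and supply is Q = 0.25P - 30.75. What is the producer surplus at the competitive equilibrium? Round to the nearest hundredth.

81.92

Rewriting supply in inverse form: P = 123 + 4Q.
Equilibrium: 171 - 3.5Q = 123 + 4Q, so Q* = 6.4 and P* = 148.6.
Producer surplus is the triangle above supply below P*: (1/2)(6.4)(148.6 - 123) = (1/2)(6.4)(25.6) = 81.92.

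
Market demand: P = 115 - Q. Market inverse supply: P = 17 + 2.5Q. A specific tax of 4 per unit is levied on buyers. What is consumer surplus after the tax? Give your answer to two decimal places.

Pre-tax equilibrium: 115 - Q = 17 + 2.5Q gives Q* = 28, P* = 87.
With the tax, buyers' net willingness to pay falls by 4: (115 - 4) - Q = 17 + 2.5Q, so Q_t = 26.8571. Buyers pay P_b = 88.1429; sellers receive P_s = P_b - 4 = 84.1429.
CS = (1/2)(Q_t)(115 - P_b) = (1/2)(26.8571)(26.8571) = 360.6531.

360.65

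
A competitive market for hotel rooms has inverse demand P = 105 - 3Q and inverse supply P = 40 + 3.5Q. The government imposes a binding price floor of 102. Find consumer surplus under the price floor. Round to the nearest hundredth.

1.50

Free-market equilibrium: 105 - 3Q = 40 + 3.5Q gives Q* = 10, P* = 75.
At the floor price 102, quantity demanded is (105 - 102)/3 = 1; demand is the short side, so Q = 1 trades at P = 102.
CS is the triangle under demand above 102: (1/2)(1)(105 - 102) = 1.5.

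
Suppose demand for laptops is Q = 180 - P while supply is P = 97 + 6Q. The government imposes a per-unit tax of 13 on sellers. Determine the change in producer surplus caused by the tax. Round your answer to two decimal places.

-121.78

Rewriting demand in inverse form: P = 180 - Q.
Without the tax, 180 - Q = 97 + 6Q so Q* = 11.8571 and P* = 168.1429.
A tax on sellers shifts supply up by 13: 180 - Q = 97 + 6Q + 13, so Q_t = 10. Buyers pay P_b = 170; sellers receive P_s = P_b - 13 = 157.
Producers lose the trapezoid between P_s and P* out to Q_t plus the triangle from Q_t to Q*: change in PS = 300 - 421.7755 = -121.7755.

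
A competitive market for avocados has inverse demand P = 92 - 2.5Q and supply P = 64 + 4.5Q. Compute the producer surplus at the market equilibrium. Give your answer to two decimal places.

Equilibrium: 92 - 2.5Q = 64 + 4.5Q, so Q* = 4 and P* = 82.
The supply curve's price intercept is 64, so PS = (1/2)(Q*)(P* - 64) = (1/2)(4)(18) = 36.

36.00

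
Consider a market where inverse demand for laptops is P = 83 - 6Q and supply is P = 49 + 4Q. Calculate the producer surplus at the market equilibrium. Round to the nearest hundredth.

23.12

Equilibrium: 83 - 6Q = 49 + 4Q, so Q* = 3.4 and P* = 62.6.
PS is the area between P* and the supply curve from 0 to Q*: (1/2)(3.4)(13.6) = 23.12.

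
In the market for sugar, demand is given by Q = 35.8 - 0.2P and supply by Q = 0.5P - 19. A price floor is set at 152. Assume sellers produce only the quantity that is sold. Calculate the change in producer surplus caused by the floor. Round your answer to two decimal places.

180.71

Rewriting demand in inverse form: P = 179 - 5Q.
Rewriting supply in inverse form: P = 38 + 2Q.
Without the control, 179 - 5Q = 38 + 2Q so Q* = 20.1429 and P* = 78.2857.
At P = 152, buyers demand (179 - 152)/5 = 5.4 while sellers would supply more, so the quantity traded is 5.4 at price 152.
PS goes from (1/2)(20.1429)(40.2857) = 405.7347 to 586.44 (computed as (152 - 38)(5.4) - (1/2)(2)(5.4)^2), a change of 180.7053.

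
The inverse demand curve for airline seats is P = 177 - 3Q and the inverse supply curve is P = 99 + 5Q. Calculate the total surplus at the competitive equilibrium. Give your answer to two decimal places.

380.25

Set 177 - 3Q = 99 + 5Q, which gives 78 = 8Q, so Q* = 9.75 and P* = 177 - 3(9.75) = 147.75.
CS = (1/2)(9.75)(29.25) = 142.5938 and PS = (1/2)(9.75)(48.75) = 237.6562, so total surplus = 380.25.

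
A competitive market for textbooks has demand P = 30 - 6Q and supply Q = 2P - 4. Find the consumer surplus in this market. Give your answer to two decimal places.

55.67

Rewriting supply in inverse form: P = 2 + 0.5Q.
Equilibrium: 30 - 6Q = 2 + 0.5Q, so Q* = 4.3077 and P* = 4.1538.
Consumer surplus is the triangle under demand above P*: (1/2)(4.3077)(30 - 4.1538) = (1/2)(4.3077)(25.8462) = 55.6686.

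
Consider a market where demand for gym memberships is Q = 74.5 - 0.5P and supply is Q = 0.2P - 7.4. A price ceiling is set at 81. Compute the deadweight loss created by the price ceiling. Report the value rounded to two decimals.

181.44

Rewriting demand in inverse form: P = 149 - 2Q.
Rewriting supply in inverse form: P = 37 + 5Q.
Free-market equilibrium: 149 - 2Q = 37 + 5Q gives Q* = 16, P* = 117.
At P = 81, sellers supply (81 - 37)/5 = 8.8 while buyers want more, so the quantity traded is 8.8 at price 81.
At Q = 8.8 the demand price is 131.4 and the supply price is 81. Deadweight loss is the triangle between the curves from 8.8 to 16: (1/2)(131.4 - 81)(16 - 8.8) = 181.44.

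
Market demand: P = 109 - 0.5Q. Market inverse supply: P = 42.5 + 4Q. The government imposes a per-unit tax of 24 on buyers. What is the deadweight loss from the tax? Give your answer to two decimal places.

64.00

Pre-tax equilibrium: 109 - 0.5Q = 42.5 + 4Q gives Q* = 14.7778, P* = 101.6111.
A tax on buyers shifts demand down by 24: (109 - 24) - 0.5Q = 42.5 + 4Q, so Q_t = 9.4444. Buyers pay P_b = 104.2778; sellers receive P_s = P_b - 24 = 80.2778.
The welfare triangle lost has base Q* - Q_t = 5.3333 and height t = 24, so DWL = (1/2)(5.3333)(24) = 64.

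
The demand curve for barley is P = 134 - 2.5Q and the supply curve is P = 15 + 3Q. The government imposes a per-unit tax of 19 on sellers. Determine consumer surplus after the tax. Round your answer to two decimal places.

413.22

Pre-tax equilibrium: 134 - 2.5Q = 15 + 3Q gives Q* = 21.6364, P* = 79.9091.
With the tax, sellers need 19 more per unit: 134 - 2.5Q = 15 + 3Q + 19, so Q_t = 18.1818. Buyers pay P_b = 88.5455; sellers receive P_s = P_b - 19 = 69.5455.
CS = (1/2)(Q_t)(134 - P_b) = (1/2)(18.1818)(45.4545) = 413.2231.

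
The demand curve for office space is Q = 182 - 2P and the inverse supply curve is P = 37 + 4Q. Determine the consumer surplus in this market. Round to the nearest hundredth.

36.00

Rewriting demand in inverse form: P = 91 - 0.5Q.
Set 91 - 0.5Q = 37 + 4Q, which gives 54 = 4.5Q, so Q* = 12 and P* = 91 - 0.5(12) = 85.
The demand choke price is 91, so CS = (1/2)(Q*)(91 - P*) = (1/2)(12)(6) = 36.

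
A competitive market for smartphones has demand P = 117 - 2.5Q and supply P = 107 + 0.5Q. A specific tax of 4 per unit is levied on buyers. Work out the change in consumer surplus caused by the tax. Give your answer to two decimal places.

-8.89

Without the tax, 117 - 2.5Q = 107 + 0.5Q so Q* = 3.3333 and P* = 108.6667.
With the tax, buyers' net willingness to pay falls by 4: (117 - 4) - 2.5Q = 107 + 0.5Q, so Q_t = 2. Buyers pay P_b = 112; sellers receive P_s = P_b - 4 = 108.
CS falls from (1/2)(3.3333)(8.3333) = 13.8889 to (1/2)(2)(5) = 5, a change of -8.8889.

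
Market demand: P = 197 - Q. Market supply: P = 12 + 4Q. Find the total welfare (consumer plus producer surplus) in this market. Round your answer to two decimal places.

3422.50

Setting demand equal to supply, 185 = 5Q, so Q* = 37 and P* = 160.
Total surplus is the full triangle between the curves from 0 to Q*: (1/2)(37)(197 - 12) = 3422.5.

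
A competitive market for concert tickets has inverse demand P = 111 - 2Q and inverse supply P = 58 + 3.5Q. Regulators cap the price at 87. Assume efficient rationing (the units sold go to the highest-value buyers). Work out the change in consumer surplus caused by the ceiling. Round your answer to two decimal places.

Without the control, 111 - 2Q = 58 + 3.5Q so Q* = 9.6364 and P* = 91.7273.
At P = 87, sellers supply (87 - 58)/3.5 = 8.2857 while buyers want more, so the quantity traded is 8.2857 at price 87.
CS goes from (1/2)(9.6364)(19.2727) = 92.8595 to 130.2041 (computed as (111 - 87)(8.2857) - (1/2)(2)(8.2857)^2), a change of 37.3446.

37.34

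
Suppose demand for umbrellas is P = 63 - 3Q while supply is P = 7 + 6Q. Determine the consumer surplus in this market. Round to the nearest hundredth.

58.07

Set 63 - 3Q = 7 + 6Q, which gives 56 = 9Q, so Q* = 6.2222 and P* = 63 - 3(6.2222) = 44.3333.
The demand choke price is 63, so CS = (1/2)(Q*)(63 - P*) = (1/2)(6.2222)(18.6667) = 58.0741.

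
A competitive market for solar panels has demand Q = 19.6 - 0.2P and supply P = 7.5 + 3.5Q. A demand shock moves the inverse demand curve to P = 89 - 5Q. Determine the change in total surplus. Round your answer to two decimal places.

-91.06

Rewriting demand in inverse form: P = 98 - 5Q.
Initial equilibrium: Q_0 = 10.6471, P_0 = 44.7647; CS_0 = (1/2)(10.6471)(53.2353) = 283.3997, PS_0 = (1/2)(10.6471)(37.2647) = 198.3798.
New equilibrium: 89 - 5Q = 7.5 + 3.5Q gives Q_1 = 9.5882, P_1 = 41.0588; CS_1 = 229.8356, PS_1 = 160.8849.
Change in total surplus = (229.8356 + 160.8849) - (283.3997 + 198.3798) = -91.0588.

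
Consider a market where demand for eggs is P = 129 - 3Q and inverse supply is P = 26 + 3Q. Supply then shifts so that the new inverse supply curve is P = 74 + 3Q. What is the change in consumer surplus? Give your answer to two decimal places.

-316.00

Initial equilibrium: Q_0 = 17.1667, P_0 = 77.5; CS_0 = (1/2)(17.1667)(51.5) = 442.0417, PS_0 = (1/2)(17.1667)(51.5) = 442.0417.
New equilibrium: 129 - 3Q = 74 + 3Q gives Q_1 = 9.1667, P_1 = 101.5; CS_1 = 126.0417, PS_1 = 126.0417.
Change in consumer surplus = 126.0417 - 442.0417 = -316.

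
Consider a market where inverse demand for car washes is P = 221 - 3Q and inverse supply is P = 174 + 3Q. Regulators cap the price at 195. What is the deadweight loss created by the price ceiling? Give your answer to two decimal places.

Free-market equilibrium: 221 - 3Q = 174 + 3Q gives Q* = 7.8333, P* = 197.5.
At the ceiling price 195, quantity supplied is (195 - 174)/3 = 7; supply is the short side, so Q = 7 trades at P = 195.
At Q = 7 the demand price is 200 and the supply price is 195. Deadweight loss is the triangle between the curves from 7 to 7.8333: (1/2)(200 - 195)(7.8333 - 7) = 2.0833.

2.08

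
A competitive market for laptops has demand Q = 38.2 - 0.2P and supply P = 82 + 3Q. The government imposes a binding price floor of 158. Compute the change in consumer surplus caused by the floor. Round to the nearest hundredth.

Rewriting demand in inverse form: P = 191 - 5Q.
Free-market equilibrium: 191 - 5Q = 82 + 3Q gives Q* = 13.625, P* = 122.875.
At the floor price 158, quantity demanded is (191 - 158)/5 = 6.6; demand is the short side, so Q = 6.6 trades at P = 158.
CS goes from (1/2)(13.625)(68.125) = 464.1016 to 108.9 (computed as (191 - 158)(6.6) - (1/2)(5)(6.6)^2), a change of -355.2016.

-355.20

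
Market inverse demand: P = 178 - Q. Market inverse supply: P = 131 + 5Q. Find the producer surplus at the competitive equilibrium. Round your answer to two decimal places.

153.40

Set 178 - Q = 131 + 5Q, which gives 47 = 6Q, so Q* = 7.8333 and P* = 178 - (7.8333) = 170.1667.
The supply curve's price intercept is 131, so PS = (1/2)(Q*)(P* - 131) = (1/2)(7.8333)(39.1667) = 153.4028.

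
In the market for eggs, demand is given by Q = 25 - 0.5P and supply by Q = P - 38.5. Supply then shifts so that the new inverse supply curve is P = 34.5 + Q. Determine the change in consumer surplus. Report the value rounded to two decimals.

Rewriting demand in inverse form: P = 50 - 2Q.
Rewriting supply in inverse form: P = 38.5 + Q.
Initial equilibrium: Q_0 = 3.8333, P_0 = 42.3333; CS_0 = (1/2)(3.8333)(7.6667) = 14.6944, PS_0 = (1/2)(3.8333)(3.8333) = 7.3472.
New equilibrium: 50 - 2Q = 34.5 + Q gives Q_1 = 5.1667, P_1 = 39.6667; CS_1 = 26.6944, PS_1 = 13.3472.
Change in consumer surplus = 26.6944 - 14.6944 = 12.

12.00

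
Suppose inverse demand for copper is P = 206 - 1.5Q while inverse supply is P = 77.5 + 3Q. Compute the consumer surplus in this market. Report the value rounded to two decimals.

Setting demand equal to supply, 128.5 = 4.5Q, so Q* = 28.5556 and P* = 163.1667.
CS is the area between the demand curve and P* from 0 to Q*: (1/2)(28.5556)(42.8333) = 611.5648.

611.56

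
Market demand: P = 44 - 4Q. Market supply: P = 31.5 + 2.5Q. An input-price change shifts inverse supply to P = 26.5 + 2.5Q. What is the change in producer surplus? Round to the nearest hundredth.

4.44

Initial equilibrium: Q_0 = 1.9231, P_0 = 36.3077; CS_0 = (1/2)(1.9231)(7.6923) = 7.3964, PS_0 = (1/2)(1.9231)(4.8077) = 4.6228.
New equilibrium: 44 - 4Q = 26.5 + 2.5Q gives Q_1 = 2.6923, P_1 = 33.2308; CS_1 = 14.497, PS_1 = 9.0607.
Change in producer surplus = 9.0607 - 4.6228 = 4.4379.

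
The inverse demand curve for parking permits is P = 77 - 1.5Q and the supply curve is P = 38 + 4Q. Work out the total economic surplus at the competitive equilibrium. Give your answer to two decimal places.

138.27

Setting demand equal to supply, 39 = 5.5Q, so Q* = 7.0909 and P* = 66.3636.
Total surplus is the full triangle between the curves from 0 to Q*: (1/2)(7.0909)(77 - 38) = 138.2727.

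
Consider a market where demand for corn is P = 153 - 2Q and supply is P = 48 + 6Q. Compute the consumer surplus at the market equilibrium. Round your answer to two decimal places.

Equilibrium: 153 - 2Q = 48 + 6Q, so Q* = 13.125 and P* = 126.75.
CS is the area between the demand curve and P* from 0 to Q*: (1/2)(13.125)(26.25) = 172.2656.

172.27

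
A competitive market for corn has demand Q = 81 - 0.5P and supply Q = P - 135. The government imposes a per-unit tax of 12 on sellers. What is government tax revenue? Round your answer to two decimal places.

60.00

Rewriting demand in inverse form: P = 162 - 2Q.
Rewriting supply in inverse form: P = 135 + Q.
Pre-tax equilibrium: 162 - 2Q = 135 + Q gives Q* = 9, P* = 144.
With the tax, sellers need 12 more per unit: 162 - 2Q = 135 + Q + 12, so Q_t = 5. Buyers pay P_b = 152; sellers receive P_s = P_b - 12 = 140.
Tax revenue = t x Q_t = 12 x 5 = 60.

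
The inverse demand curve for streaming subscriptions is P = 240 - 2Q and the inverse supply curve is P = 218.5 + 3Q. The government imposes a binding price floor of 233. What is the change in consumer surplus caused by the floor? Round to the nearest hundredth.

-6.24

Without the control, 240 - 2Q = 218.5 + 3Q so Q* = 4.3 and P* = 231.4.
At P = 233, buyers demand (240 - 233)/2 = 3.5 while sellers would supply more, so the quantity traded is 3.5 at price 233.
CS goes from (1/2)(4.3)(8.6) = 18.49 to 12.25 (computed as (240 - 233)(3.5) - (1/2)(2)(3.5)^2), a change of -6.24.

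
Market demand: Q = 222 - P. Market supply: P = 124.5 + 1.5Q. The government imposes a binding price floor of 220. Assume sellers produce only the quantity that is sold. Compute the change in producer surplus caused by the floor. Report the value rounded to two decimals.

Rewriting demand in inverse form: P = 222 - Q.
Free-market equilibrium: 222 - Q = 124.5 + 1.5Q gives Q* = 39, P* = 183.
At P = 220, buyers demand (222 - 220)/1 = 2 while sellers would supply more, so the quantity traded is 2 at price 220.
PS goes from (1/2)(39)(58.5) = 1140.75 to 188 (computed as (220 - 124.5)(2) - (1/2)(1.5)(2)^2), a change of -952.75.

-952.75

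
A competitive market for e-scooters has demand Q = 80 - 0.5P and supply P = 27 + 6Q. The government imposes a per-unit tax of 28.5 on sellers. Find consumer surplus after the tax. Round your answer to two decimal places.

Rewriting demand in inverse form: P = 160 - 2Q.
Pre-tax equilibrium: 160 - 2Q = 27 + 6Q gives Q* = 16.625, P* = 126.75.
With the tax, sellers need 28.5 more per unit: 160 - 2Q = 27 + 6Q + 28.5, so Q_t = 13.0625. Buyers pay P_b = 133.875; sellers receive P_s = P_b - 28.5 = 105.375.
CS = (1/2)(Q_t)(160 - P_b) = (1/2)(13.0625)(26.125) = 170.6289.

170.63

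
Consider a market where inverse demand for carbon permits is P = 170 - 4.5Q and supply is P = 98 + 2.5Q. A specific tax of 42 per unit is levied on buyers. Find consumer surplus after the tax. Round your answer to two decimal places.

Pre-tax equilibrium: 170 - 4.5Q = 98 + 2.5Q gives Q* = 10.2857, P* = 123.7143.
With the tax, buyers' net willingness to pay falls by 42: (170 - 42) - 4.5Q = 98 + 2.5Q, so Q_t = 4.2857. Buyers pay P_b = 150.7143; sellers receive P_s = P_b - 42 = 108.7143.
CS = (1/2)(Q_t)(170 - P_b) = (1/2)(4.2857)(19.2857) = 41.3265.

41.33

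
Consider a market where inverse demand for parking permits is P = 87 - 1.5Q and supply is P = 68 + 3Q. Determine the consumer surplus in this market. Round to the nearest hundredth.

Setting demand equal to supply, 19 = 4.5Q, so Q* = 4.2222 and P* = 80.6667.
CS is the area between the demand curve and P* from 0 to Q*: (1/2)(4.2222)(6.3333) = 13.3704.

13.37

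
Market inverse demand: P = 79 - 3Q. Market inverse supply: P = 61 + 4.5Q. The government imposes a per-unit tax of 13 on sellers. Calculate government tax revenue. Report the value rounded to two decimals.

Without the tax, 79 - 3Q = 61 + 4.5Q so Q* = 2.4 and P* = 71.8.
A tax on sellers shifts supply up by 13: 79 - 3Q = 61 + 4.5Q + 13, so Q_t = 0.6667. Buyers pay P_b = 77; sellers receive P_s = P_b - 13 = 64.
Tax revenue = t x Q_t = 13 x 0.6667 = 8.6667.

8.67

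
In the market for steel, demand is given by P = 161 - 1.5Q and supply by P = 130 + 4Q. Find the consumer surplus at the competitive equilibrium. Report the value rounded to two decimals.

23.83

Set 161 - 1.5Q = 130 + 4Q, which gives 31 = 5.5Q, so Q* = 5.6364 and P* = 161 - 1.5(5.6364) = 152.5455.
The demand choke price is 161, so CS = (1/2)(Q*)(161 - P*) = (1/2)(5.6364)(8.4545) = 23.8264.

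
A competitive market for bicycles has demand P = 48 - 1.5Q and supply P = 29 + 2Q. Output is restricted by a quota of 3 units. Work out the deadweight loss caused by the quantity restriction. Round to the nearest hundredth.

Unrestricted equilibrium: Q* = (48 - 29)/(1.5 + 2) = 5.4286.
At Q = 3 the demand price is 48 - 1.5(3) = 43.5 and the supply price is 29 + 2(3) = 35.
Deadweight loss is the triangle between the curves from 3 to 5.4286: (1/2)(43.5 - 35)(5.4286 - 3) = 10.3214.

10.32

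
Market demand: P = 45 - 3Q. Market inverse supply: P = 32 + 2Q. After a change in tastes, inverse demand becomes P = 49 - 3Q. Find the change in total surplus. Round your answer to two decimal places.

12.00

Initial equilibrium: Q_0 = 2.6, P_0 = 37.2; CS_0 = (1/2)(2.6)(7.8) = 10.14, PS_0 = (1/2)(2.6)(5.2) = 6.76.
New equilibrium: 49 - 3Q = 32 + 2Q gives Q_1 = 3.4, P_1 = 38.8; CS_1 = 17.34, PS_1 = 11.56.
Change in total surplus = (17.34 + 11.56) - (10.14 + 6.76) = 12.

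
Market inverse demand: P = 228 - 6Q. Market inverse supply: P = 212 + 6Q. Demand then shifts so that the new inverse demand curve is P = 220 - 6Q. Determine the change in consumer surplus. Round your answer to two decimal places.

Initial equilibrium: Q_0 = 1.3333, P_0 = 220; CS_0 = (1/2)(1.3333)(8) = 5.3333, PS_0 = (1/2)(1.3333)(8) = 5.3333.
New equilibrium: 220 - 6Q = 212 + 6Q gives Q_1 = 0.6667, P_1 = 216; CS_1 = 1.3333, PS_1 = 1.3333.
Change in consumer surplus = 1.3333 - 5.3333 = -4.

-4.00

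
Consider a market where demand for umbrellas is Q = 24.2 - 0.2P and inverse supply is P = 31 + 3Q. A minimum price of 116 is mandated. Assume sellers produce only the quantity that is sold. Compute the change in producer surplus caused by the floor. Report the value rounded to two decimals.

-106.34

Rewriting demand in inverse form: P = 121 - 5Q.
Free-market equilibrium: 121 - 5Q = 31 + 3Q gives Q* = 11.25, P* = 64.75.
At the floor price 116, quantity demanded is (121 - 116)/5 = 1; demand is the short side, so Q = 1 trades at P = 116.
PS goes from (1/2)(11.25)(33.75) = 189.8438 to 83.5 (computed as (116 - 31)(1) - (1/2)(3)(1)^2), a change of -106.3438.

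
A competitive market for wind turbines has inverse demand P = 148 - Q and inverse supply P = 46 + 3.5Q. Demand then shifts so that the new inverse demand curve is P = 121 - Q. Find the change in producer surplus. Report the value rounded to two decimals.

-413.00

Initial equilibrium: Q_0 = 22.6667, P_0 = 125.3333; CS_0 = (1/2)(22.6667)(22.6667) = 256.8889, PS_0 = (1/2)(22.6667)(79.3333) = 899.1111.
New equilibrium: 121 - Q = 46 + 3.5Q gives Q_1 = 16.6667, P_1 = 104.3333; CS_1 = 138.8889, PS_1 = 486.1111.
Change in producer surplus = 486.1111 - 899.1111 = -413.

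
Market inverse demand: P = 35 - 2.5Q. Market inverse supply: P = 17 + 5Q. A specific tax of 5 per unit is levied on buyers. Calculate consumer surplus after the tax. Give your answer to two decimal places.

Pre-tax equilibrium: 35 - 2.5Q = 17 + 5Q gives Q* = 2.4, P* = 29.
With the tax, buyers' net willingness to pay falls by 5: (35 - 5) - 2.5Q = 17 + 5Q, so Q_t = 1.7333. Buyers pay P_b = 30.6667; sellers receive P_s = P_b - 5 = 25.6667.
CS = (1/2)(Q_t)(35 - P_b) = (1/2)(1.7333)(4.3333) = 3.7556.

3.76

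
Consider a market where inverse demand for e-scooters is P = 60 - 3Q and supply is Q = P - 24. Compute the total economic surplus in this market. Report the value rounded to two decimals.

162.00

Rewriting supply in inverse form: P = 24 + Q.
Equilibrium: 60 - 3Q = 24 + Q, so Q* = 9 and P* = 33.
Total surplus is the full triangle between the curves from 0 to Q*: (1/2)(9)(60 - 24) = 162.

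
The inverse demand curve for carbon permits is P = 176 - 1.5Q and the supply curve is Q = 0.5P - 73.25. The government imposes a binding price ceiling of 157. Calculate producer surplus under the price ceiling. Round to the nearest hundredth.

Rewriting supply in inverse form: P = 146.5 + 2Q.
Without the control, 176 - 1.5Q = 146.5 + 2Q so Q* = 8.4286 and P* = 163.3571.
At P = 157, sellers supply (157 - 146.5)/2 = 5.25 while buyers want more, so the quantity traded is 5.25 at price 157.
PS is the triangle above supply below 157: (1/2)(5.25)(157 - 146.5) = 27.5625.

27.56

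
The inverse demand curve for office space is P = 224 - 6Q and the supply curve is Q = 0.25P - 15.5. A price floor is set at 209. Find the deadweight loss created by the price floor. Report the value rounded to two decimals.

938.45

Rewriting supply in inverse form: P = 62 + 4Q.
Without the control, 224 - 6Q = 62 + 4Q so Q* = 16.2 and P* = 126.8.
At P = 209, buyers demand (224 - 209)/6 = 2.5 while sellers would supply more, so the quantity traded is 2.5 at price 209.
At Q = 2.5 the demand price is 209 and the supply price is 72. Deadweight loss is the triangle between the curves from 2.5 to 16.2: (1/2)(209 - 72)(16.2 - 2.5) = 938.45.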